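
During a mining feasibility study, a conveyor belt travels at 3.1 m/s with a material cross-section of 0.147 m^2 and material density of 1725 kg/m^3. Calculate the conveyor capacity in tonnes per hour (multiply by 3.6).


Volumetric flow = speed * area
= 3.1 * 0.147 = 0.4557 m^3/s
Mass flow = volumetric * density
= 0.4557 * 1725 = 786.0825 kg/s
Convert to t/h: multiply by 3.6
Capacity = 786.0825 * 3.6
= 2829.897 t/h

2829.897 t/h


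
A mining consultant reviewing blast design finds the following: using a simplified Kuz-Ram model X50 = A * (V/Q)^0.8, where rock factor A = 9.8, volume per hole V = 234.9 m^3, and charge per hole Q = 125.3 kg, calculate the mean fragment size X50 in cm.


Compute V/Q:
V/Q = 234.9 / 125.3 = 1.874700718
Raise to the power 0.8:
(V/Q)^0.8 = 1.874700718^0.8 = 1.653276744
Multiply by A:
X50 = 9.8 * 1.653276744
= 16.2021 cm

16.2021 cm


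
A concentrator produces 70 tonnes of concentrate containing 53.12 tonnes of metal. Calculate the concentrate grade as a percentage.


75.8857%

Grade = (metal in concentrate / concentrate mass) * 100
= (53.12 / 70) * 100
= 0.7588571429 * 100
= 75.8857%


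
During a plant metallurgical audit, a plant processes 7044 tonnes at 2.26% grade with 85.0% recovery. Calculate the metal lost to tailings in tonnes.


23.8792 tonnes

Total metal in feed:
= 7044 * 2.26 / 100 = 159.1944 tonnes
Metal recovered:
= 159.1944 * 85.0 / 100 = 135.31524 tonnes
Metal lost to tailings:
= 159.1944 - 135.31524
= 23.8792 tonnes


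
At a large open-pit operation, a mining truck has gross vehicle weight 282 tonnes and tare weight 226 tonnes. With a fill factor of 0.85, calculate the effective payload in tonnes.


47.6 tonnes

Maximum payload = gross - tare
= 282 - 226 = 56 tonnes
Effective payload = max payload * fill factor
= 56 * 0.85
= 47.6 tonnes


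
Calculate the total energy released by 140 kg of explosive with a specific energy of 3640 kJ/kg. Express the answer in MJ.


Energy = mass * specific_energy / 1000
= 140 * 3640 / 1000
= 509600 / 1000
= 509.6 MJ

509.6 MJ


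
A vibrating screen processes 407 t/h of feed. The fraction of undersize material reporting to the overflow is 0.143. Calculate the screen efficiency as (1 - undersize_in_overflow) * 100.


Screen efficiency = (1 - fraction of undersize in overflow) * 100
= (1 - 0.143) * 100
= 0.857 * 100
= 85.7%

85.7%


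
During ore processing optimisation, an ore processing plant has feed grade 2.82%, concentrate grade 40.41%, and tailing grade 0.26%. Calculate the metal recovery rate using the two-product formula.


91.368%

Using the two-product formula:
R = 100 * c * (f - t) / (f * (c - t))
Numerator = 100 * 40.41 * (2.82 - 0.26)
= 100 * 40.41 * 2.56
= 10344.96
Denominator = 2.82 * (40.41 - 0.26)
= 2.82 * 40.15
= 113.223
R = 10344.96 / 113.223
= 91.368%


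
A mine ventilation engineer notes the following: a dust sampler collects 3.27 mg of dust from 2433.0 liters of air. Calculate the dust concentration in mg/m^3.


Convert liters to m^3: 1 m^3 = 1000 L
Concentration = mass / volume * 1000
= 3.27 / 2433.0 * 1000
= 0.001344019729 * 1000
= 1.344 mg/m^3

1.344 mg/m^3


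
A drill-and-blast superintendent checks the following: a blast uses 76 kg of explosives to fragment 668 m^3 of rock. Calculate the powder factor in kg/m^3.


Powder factor = explosive mass / rock volume
= 76 / 668
= 0.1138 kg/m^3

0.1138 kg/m^3


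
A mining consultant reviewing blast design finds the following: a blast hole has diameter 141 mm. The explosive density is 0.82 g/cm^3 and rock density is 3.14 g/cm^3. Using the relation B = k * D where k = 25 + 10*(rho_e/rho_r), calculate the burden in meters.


3.8932 m

First, compute k:
rho_e / rho_r = 0.82 / 3.14 = 0.2611464968
k = 25 + 10 * 0.2611464968 = 27.61146497
Then, compute burden:
B = k * D / 1000 = 27.61146497 * 141 / 1000
= 3893.216561 / 1000
= 3.8932 m


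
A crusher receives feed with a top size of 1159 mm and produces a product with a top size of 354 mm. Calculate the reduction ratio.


Reduction ratio = feed size / product size
= 1159 / 354
= 3.274

3.274


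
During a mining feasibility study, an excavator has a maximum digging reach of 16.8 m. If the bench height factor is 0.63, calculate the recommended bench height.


10.584 m

Bench height = reach * factor
= 16.8 * 0.63
= 10.584 m


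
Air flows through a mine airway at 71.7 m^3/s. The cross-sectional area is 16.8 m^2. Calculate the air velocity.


4.2679 m/s

Velocity = flow rate / cross-sectional area
= 71.7 / 16.8
= 4.2679 m/s


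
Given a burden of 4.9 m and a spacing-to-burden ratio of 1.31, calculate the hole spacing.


6.419 m

Spacing = burden * ratio
= 4.9 * 1.31
= 6.419 m


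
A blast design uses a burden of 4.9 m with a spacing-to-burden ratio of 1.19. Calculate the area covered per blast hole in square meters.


28.5719 m^2

First, find the spacing:
Spacing = burden * ratio = 4.9 * 1.19
= 5.831 m
Then, calculate the area:
Area = burden * spacing = 4.9 * 5.831
= 28.5719 m^2


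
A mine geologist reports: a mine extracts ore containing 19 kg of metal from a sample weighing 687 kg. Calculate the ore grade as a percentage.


Ore grade = (metal mass / ore mass) * 100
= (19 / 687) * 100
= 0.02765647744 * 100
= 2.7656%

2.7656%


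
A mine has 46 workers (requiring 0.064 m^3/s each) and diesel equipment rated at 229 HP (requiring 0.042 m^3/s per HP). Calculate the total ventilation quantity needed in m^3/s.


12.562 m^3/s

Airflow for workers:
Q_people = 46 * 0.064 = 2.944 m^3/s
Airflow for diesel equipment:
Q_diesel = 229 * 0.042 = 9.618 m^3/s
Total ventilation:
Q_total = 2.944 + 9.618
= 12.562 m^3/s


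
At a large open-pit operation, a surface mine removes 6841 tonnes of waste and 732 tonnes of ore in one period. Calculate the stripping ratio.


Stripping ratio = waste tonnage / ore tonnage
= 6841 / 732
= 9.3456

9.3456


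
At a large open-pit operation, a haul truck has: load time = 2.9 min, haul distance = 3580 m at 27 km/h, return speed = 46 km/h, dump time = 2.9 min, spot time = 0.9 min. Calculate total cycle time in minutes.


19.3251 min

Convert haul speed to m/min: 27 * 1000/60 = 450 m/min
Haul time = 3580 / 450 = 7.955555556 min
Convert return speed to m/min: 46 * 1000/60 = 766.6666667 m/min
Return time = 3580 / 766.6666667 = 4.669565217 min
Total cycle time:
= 2.9 + 7.955555556 + 2.9 + 4.669565217 + 0.9
= 19.3251 min


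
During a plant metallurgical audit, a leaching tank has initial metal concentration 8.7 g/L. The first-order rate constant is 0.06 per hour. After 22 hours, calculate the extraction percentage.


73.2865%

Compute the exponent:
-k * t = -0.06 * 22 = -1.32
Remaining concentration:
C = 8.7 * exp(-1.32)
= 8.7 * 0.267135302
= 2.324077127 g/L
Extracted = 8.7 - 2.324077127 = 6.375922873 g/L
Extraction % = 6.375922873 / 8.7 * 100
= 73.2865%


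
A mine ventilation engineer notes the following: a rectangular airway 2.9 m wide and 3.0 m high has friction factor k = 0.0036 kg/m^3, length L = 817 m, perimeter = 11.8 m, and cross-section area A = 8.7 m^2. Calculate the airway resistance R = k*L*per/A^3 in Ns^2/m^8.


0.0527 Ns^2/m^8

Compute the numerator:
k * L * per = 0.0036 * 817 * 11.8
= 34.70616
Compute the denominator:
A^3 = 8.7^3 = 658.503
Resistance:
R = 34.70616 / 658.503
= 0.0527 Ns^2/m^8


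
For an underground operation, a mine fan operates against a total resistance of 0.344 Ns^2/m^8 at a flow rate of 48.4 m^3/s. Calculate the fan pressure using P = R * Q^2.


Compute Q^2:
Q^2 = 48.4^2 = 2342.56
Compute pressure:
P = R * Q^2 = 0.344 * 2342.56
= 805.8406 Pa

805.8406 Pa


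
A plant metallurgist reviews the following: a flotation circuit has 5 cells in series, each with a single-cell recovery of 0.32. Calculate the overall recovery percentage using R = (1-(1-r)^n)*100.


Complement of single-cell recovery:
1 - r = 1 - 0.32 = 0.68
Raise to power n:
(1 - r)^5 = 0.68^5 = 0.1453933568
Overall recovery:
R = (1 - 0.1453933568) * 100
= 85.4607%

85.4607%


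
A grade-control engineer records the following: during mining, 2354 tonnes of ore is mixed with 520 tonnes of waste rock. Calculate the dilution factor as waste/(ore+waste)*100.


Total material = ore + waste
= 2354 + 520 = 2874 tonnes
Dilution = waste / total * 100
= 520 / 2874 * 100
= 0.1809324983 * 100
= 18.0932%

18.0932%


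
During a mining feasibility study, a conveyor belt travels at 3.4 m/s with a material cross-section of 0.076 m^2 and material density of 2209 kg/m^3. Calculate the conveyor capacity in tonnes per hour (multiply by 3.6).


Volumetric flow = speed * area
= 3.4 * 0.076 = 0.2584 m^3/s
Mass flow = volumetric * density
= 0.2584 * 2209 = 570.8056 kg/s
Convert to t/h: multiply by 3.6
Capacity = 570.8056 * 3.6
= 2054.9002 t/h

2054.9002 t/h


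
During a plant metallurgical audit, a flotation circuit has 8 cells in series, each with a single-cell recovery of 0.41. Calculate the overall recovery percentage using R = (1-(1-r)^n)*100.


Complement of single-cell recovery:
1 - r = 1 - 0.41 = 0.59
Raise to power n:
(1 - r)^8 = 0.59^8 = 0.01468304376
Overall recovery:
R = (1 - 0.01468304376) * 100
= 98.5317%

98.5317%


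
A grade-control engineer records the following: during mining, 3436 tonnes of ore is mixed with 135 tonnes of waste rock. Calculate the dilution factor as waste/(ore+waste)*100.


3.7805%

Total material = ore + waste
= 3436 + 135 = 3571 tonnes
Dilution = waste / total * 100
= 135 / 3571 * 100
= 0.03780453654 * 100
= 3.7805%


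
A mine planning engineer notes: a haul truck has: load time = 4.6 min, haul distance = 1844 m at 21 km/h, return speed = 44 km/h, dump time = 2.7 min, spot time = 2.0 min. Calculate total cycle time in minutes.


17.0831 min

Convert haul speed to m/min: 21 * 1000/60 = 350 m/min
Haul time = 1844 / 350 = 5.268571429 min
Convert return speed to m/min: 44 * 1000/60 = 733.3333333 m/min
Return time = 1844 / 733.3333333 = 2.514545455 min
Total cycle time:
= 4.6 + 5.268571429 + 2.7 + 2.514545455 + 2.0
= 17.0831 min


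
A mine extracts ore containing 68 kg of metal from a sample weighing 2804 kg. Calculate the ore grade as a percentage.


2.4251%

Ore grade = (metal mass / ore mass) * 100
= (68 / 2804) * 100
= 0.0242510699 * 100
= 2.4251%


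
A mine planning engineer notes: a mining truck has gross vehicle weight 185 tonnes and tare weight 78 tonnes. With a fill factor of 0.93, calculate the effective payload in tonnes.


99.51 tonnes

Maximum payload = gross - tare
= 185 - 78 = 107 tonnes
Effective payload = max payload * fill factor
= 107 * 0.93
= 99.51 tonnes


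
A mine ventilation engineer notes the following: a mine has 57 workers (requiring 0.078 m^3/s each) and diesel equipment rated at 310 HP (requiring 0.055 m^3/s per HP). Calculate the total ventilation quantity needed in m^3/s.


21.496 m^3/s

Airflow for workers:
Q_people = 57 * 0.078 = 4.446 m^3/s
Airflow for diesel equipment:
Q_diesel = 310 * 0.055 = 17.05 m^3/s
Total ventilation:
Q_total = 4.446 + 17.05
= 21.496 m^3/s


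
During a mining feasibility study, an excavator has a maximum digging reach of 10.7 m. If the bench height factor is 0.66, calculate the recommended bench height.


7.062 m

Bench height = reach * factor
= 10.7 * 0.66
= 7.062 m


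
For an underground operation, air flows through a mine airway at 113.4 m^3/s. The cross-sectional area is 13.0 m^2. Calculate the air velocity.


Velocity = flow rate / cross-sectional area
= 113.4 / 13.0
= 8.7231 m/s

8.7231 m/s


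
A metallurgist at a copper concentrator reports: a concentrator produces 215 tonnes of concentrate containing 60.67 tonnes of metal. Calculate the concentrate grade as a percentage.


28.2186%

Grade = (metal in concentrate / concentrate mass) * 100
= (60.67 / 215) * 100
= 0.2821860465 * 100
= 28.2186%


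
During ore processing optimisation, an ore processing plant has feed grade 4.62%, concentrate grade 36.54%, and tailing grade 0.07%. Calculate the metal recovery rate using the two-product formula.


98.6739%

Using the two-product formula:
R = 100 * c * (f - t) / (f * (c - t))
Numerator = 100 * 36.54 * (4.62 - 0.07)
= 100 * 36.54 * 4.55
= 16625.7
Denominator = 4.62 * (36.54 - 0.07)
= 4.62 * 36.47
= 168.4914
R = 16625.7 / 168.4914
= 98.6739%


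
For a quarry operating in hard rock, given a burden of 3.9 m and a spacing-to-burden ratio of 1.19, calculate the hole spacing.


Spacing = burden * ratio
= 3.9 * 1.19
= 4.641 m

4.641 m


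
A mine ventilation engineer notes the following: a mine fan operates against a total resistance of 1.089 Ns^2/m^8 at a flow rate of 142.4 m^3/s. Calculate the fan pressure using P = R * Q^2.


22082.4806 Pa

Compute Q^2:
Q^2 = 142.4^2 = 20277.76
Compute pressure:
P = R * Q^2 = 1.089 * 20277.76
= 22082.4806 Pa


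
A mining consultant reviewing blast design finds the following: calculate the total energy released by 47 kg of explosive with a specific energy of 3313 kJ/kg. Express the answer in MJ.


155.711 MJ

Energy = mass * specific_energy / 1000
= 47 * 3313 / 1000
= 155711 / 1000
= 155.711 MJ


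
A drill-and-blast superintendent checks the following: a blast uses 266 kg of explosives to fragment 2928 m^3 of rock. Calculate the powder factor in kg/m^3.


0.0908 kg/m^3

Powder factor = explosive mass / rock volume
= 266 / 2928
= 0.0908 kg/m^3


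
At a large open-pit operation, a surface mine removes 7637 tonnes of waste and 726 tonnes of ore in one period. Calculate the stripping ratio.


10.5193

Stripping ratio = waste tonnage / ore tonnage
= 7637 / 726
= 10.5193


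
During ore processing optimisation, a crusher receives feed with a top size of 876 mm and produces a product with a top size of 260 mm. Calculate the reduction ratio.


Reduction ratio = feed size / product size
= 876 / 260
= 3.3692

3.3692


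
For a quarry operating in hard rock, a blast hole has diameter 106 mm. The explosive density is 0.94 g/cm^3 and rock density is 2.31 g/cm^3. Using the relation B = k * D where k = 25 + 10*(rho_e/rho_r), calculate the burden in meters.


3.0813 m

First, compute k:
rho_e / rho_r = 0.94 / 2.31 = 0.4069264069
k = 25 + 10 * 0.4069264069 = 29.06926407
Then, compute burden:
B = k * D / 1000 = 29.06926407 * 106 / 1000
= 3081.341991 / 1000
= 3.0813 m


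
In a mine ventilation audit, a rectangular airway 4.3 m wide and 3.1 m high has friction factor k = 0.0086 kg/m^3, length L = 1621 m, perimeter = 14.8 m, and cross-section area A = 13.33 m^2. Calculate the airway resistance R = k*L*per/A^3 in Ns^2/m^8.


Compute the numerator:
k * L * per = 0.0086 * 1621 * 14.8
= 206.32088
Compute the denominator:
A^3 = 13.33^3 = 2368.593037
Resistance:
R = 206.32088 / 2368.593037
= 0.0871 Ns^2/m^8

0.0871 Ns^2/m^8


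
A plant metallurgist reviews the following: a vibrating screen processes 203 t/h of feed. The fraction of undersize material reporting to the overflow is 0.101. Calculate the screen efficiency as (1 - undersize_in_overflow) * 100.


89.9%

Screen efficiency = (1 - fraction of undersize in overflow) * 100
= (1 - 0.101) * 100
= 0.899 * 100
= 89.9%


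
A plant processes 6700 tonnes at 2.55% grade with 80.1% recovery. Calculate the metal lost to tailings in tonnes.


33.9992 tonnes

Total metal in feed:
= 6700 * 2.55 / 100 = 170.85 tonnes
Metal recovered:
= 170.85 * 80.1 / 100 = 136.85085 tonnes
Metal lost to tailings:
= 170.85 - 136.85085
= 33.9992 tonnes


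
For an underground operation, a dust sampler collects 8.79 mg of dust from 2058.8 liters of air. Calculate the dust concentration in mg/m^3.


Convert liters to m^3: 1 m^3 = 1000 L
Concentration = mass / volume * 1000
= 8.79 / 2058.8 * 1000
= 0.004269477365 * 1000
= 4.2695 mg/m^3

4.2695 mg/m^3


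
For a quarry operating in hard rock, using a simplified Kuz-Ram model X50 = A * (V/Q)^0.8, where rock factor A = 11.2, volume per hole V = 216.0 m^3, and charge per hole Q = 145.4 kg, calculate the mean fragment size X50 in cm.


15.372 cm

Compute V/Q:
V/Q = 216.0 / 145.4 = 1.485557084
Raise to the power 0.8:
(V/Q)^0.8 = 1.485557084^0.8 = 1.372497227
Multiply by A:
X50 = 11.2 * 1.372497227
= 15.372 cm


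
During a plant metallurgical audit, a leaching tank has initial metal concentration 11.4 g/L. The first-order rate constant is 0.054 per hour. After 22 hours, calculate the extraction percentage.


Compute the exponent:
-k * t = -0.054 * 22 = -1.188
Remaining concentration:
C = 11.4 * exp(-1.188)
= 11.4 * 0.3048303154
= 3.475065596 g/L
Extracted = 11.4 - 3.475065596 = 7.924934404 g/L
Extraction % = 7.924934404 / 11.4 * 100
= 69.517%

69.517%


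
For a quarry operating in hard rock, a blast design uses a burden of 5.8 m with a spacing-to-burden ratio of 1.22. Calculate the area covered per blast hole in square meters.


41.0408 m^2

First, find the spacing:
Spacing = burden * ratio = 5.8 * 1.22
= 7.076 m
Then, calculate the area:
Area = burden * spacing = 5.8 * 7.076
= 41.0408 m^2


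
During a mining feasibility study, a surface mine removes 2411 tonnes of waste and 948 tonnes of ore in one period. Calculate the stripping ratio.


Stripping ratio = waste tonnage / ore tonnage
= 2411 / 948
= 2.5432

2.5432


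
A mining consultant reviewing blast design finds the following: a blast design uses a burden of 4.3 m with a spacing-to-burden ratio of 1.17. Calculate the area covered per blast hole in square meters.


21.6333 m^2

First, find the spacing:
Spacing = burden * ratio = 4.3 * 1.17
= 5.031 m
Then, calculate the area:
Area = burden * spacing = 4.3 * 5.031
= 21.6333 m^2


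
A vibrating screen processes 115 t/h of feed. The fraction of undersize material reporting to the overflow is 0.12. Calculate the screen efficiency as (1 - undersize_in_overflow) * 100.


Screen efficiency = (1 - fraction of undersize in overflow) * 100
= (1 - 0.12) * 100
= 0.88 * 100
= 88.0%

88.0%


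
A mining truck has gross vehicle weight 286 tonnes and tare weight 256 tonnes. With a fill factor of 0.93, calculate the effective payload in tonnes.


27.9 tonnes

Maximum payload = gross - tare
= 286 - 256 = 30 tonnes
Effective payload = max payload * fill factor
= 30 * 0.93
= 27.9 tonnes


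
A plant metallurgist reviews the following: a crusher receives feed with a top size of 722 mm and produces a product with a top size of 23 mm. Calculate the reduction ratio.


31.3913

Reduction ratio = feed size / product size
= 722 / 23
= 31.3913


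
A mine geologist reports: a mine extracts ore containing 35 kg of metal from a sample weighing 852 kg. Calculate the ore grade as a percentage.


Ore grade = (metal mass / ore mass) * 100
= (35 / 852) * 100
= 0.04107981221 * 100
= 4.108%

4.108%


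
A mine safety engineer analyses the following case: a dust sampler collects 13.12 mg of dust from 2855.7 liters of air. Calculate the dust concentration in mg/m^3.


4.5943 mg/m^3

Convert liters to m^3: 1 m^3 = 1000 L
Concentration = mass / volume * 1000
= 13.12 / 2855.7 * 1000
= 0.004594320132 * 1000
= 4.5943 mg/m^3


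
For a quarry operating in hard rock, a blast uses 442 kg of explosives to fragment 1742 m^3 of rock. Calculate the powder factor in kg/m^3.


0.2537 kg/m^3

Powder factor = explosive mass / rock volume
= 442 / 1742
= 0.2537 kg/m^3


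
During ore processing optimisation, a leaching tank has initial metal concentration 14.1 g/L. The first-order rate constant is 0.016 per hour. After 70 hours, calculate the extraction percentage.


67.372%

Compute the exponent:
-k * t = -0.016 * 70 = -1.12
Remaining concentration:
C = 14.1 * exp(-1.12)
= 14.1 * 0.3262797946
= 4.600545104 g/L
Extracted = 14.1 - 4.600545104 = 9.499454896 g/L
Extraction % = 9.499454896 / 14.1 * 100
= 67.372%


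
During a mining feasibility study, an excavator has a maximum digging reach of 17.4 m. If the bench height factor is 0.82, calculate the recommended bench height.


Bench height = reach * factor
= 17.4 * 0.82
= 14.268 m

14.268 m


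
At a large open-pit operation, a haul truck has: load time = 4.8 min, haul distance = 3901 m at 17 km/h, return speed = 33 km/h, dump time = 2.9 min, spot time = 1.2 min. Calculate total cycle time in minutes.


29.761 min

Convert haul speed to m/min: 17 * 1000/60 = 283.3333333 m/min
Haul time = 3901 / 283.3333333 = 13.76823529 min
Convert return speed to m/min: 33 * 1000/60 = 550 m/min
Return time = 3901 / 550 = 7.092727273 min
Total cycle time:
= 4.8 + 13.76823529 + 2.9 + 7.092727273 + 1.2
= 29.761 min


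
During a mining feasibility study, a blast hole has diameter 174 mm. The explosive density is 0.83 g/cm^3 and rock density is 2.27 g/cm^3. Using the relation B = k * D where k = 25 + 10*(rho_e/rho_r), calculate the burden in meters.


4.9862 m

First, compute k:
rho_e / rho_r = 0.83 / 2.27 = 0.3656387665
k = 25 + 10 * 0.3656387665 = 28.65638767
Then, compute burden:
B = k * D / 1000 = 28.65638767 * 174 / 1000
= 4986.211454 / 1000
= 4.9862 m


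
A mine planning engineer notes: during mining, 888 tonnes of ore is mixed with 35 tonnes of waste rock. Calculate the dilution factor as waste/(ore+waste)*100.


Total material = ore + waste
= 888 + 35 = 923 tonnes
Dilution = waste / total * 100
= 35 / 923 * 100
= 0.03791982665 * 100
= 3.792%

3.792%


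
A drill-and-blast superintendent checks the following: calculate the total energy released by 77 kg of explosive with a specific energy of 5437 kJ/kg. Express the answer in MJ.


418.649 MJ

Energy = mass * specific_energy / 1000
= 77 * 5437 / 1000
= 418649 / 1000
= 418.649 MJ


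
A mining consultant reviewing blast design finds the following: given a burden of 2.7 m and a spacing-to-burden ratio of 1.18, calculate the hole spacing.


Spacing = burden * ratio
= 2.7 * 1.18
= 3.186 m

3.186 m


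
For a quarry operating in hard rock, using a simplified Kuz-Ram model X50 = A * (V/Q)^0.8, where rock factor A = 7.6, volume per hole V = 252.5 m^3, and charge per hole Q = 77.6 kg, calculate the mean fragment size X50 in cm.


Compute V/Q:
V/Q = 252.5 / 77.6 = 3.253865979
Raise to the power 0.8:
(V/Q)^0.8 = 3.253865979^0.8 = 2.569920738
Multiply by A:
X50 = 7.6 * 2.569920738
= 19.5314 cm

19.5314 cm


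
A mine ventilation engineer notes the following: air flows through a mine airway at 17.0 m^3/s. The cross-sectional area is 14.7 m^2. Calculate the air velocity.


Velocity = flow rate / cross-sectional area
= 17.0 / 14.7
= 1.1565 m/s

1.1565 m/s


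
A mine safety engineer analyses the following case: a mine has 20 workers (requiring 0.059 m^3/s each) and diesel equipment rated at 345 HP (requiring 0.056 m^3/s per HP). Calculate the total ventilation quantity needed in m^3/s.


20.5 m^3/s

Airflow for workers:
Q_people = 20 * 0.059 = 1.18 m^3/s
Airflow for diesel equipment:
Q_diesel = 345 * 0.056 = 19.32 m^3/s
Total ventilation:
Q_total = 1.18 + 19.32
= 20.5 m^3/s


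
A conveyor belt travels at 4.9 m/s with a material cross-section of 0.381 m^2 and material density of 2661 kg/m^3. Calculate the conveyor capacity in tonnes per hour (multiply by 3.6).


17884.1552 t/h

Volumetric flow = speed * area
= 4.9 * 0.381 = 1.8669 m^3/s
Mass flow = volumetric * density
= 1.8669 * 2661 = 4967.8209 kg/s
Convert to t/h: multiply by 3.6
Capacity = 4967.8209 * 3.6
= 17884.1552 t/h


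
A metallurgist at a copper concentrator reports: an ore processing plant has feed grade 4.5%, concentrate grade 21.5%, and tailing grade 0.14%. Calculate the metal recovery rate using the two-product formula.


97.5239%

Using the two-product formula:
R = 100 * c * (f - t) / (f * (c - t))
Numerator = 100 * 21.5 * (4.5 - 0.14)
= 100 * 21.5 * 4.36
= 9374.0
Denominator = 4.5 * (21.5 - 0.14)
= 4.5 * 21.36
= 96.12
R = 9374.0 / 96.12
= 97.5239%


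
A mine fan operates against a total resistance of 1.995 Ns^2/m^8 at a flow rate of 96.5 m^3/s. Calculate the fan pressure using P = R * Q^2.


Compute Q^2:
Q^2 = 96.5^2 = 9312.25
Compute pressure:
P = R * Q^2 = 1.995 * 9312.25
= 18577.9388 Pa

18577.9388 Pa


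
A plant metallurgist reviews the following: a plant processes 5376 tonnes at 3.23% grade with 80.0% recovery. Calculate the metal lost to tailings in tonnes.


34.729 tonnes

Total metal in feed:
= 5376 * 3.23 / 100 = 173.6448 tonnes
Metal recovered:
= 173.6448 * 80.0 / 100 = 138.91584 tonnes
Metal lost to tailings:
= 173.6448 - 138.91584
= 34.729 tonnes


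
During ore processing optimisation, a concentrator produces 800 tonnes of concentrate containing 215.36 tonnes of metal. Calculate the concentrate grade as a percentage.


Grade = (metal in concentrate / concentrate mass) * 100
= (215.36 / 800) * 100
= 0.2692 * 100
= 26.92%

26.92%


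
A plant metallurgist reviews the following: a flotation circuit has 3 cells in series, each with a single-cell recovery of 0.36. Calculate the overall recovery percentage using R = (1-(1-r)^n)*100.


73.7856%

Complement of single-cell recovery:
1 - r = 1 - 0.36 = 0.64
Raise to power n:
(1 - r)^3 = 0.64^3 = 0.262144
Overall recovery:
R = (1 - 0.262144) * 100
= 73.7856%


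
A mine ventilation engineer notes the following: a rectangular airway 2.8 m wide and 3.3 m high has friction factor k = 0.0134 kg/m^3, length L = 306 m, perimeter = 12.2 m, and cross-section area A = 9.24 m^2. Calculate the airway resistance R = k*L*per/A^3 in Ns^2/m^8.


Compute the numerator:
k * L * per = 0.0134 * 306 * 12.2
= 50.02488
Compute the denominator:
A^3 = 9.24^3 = 788.889024
Resistance:
R = 50.02488 / 788.889024
= 0.0634 Ns^2/m^8

0.0634 Ns^2/m^8


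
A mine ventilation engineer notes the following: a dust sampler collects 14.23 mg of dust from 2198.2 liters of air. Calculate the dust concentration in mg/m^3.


6.4735 mg/m^3

Convert liters to m^3: 1 m^3 = 1000 L
Concentration = mass / volume * 1000
= 14.23 / 2198.2 * 1000
= 0.0064734783 * 1000
= 6.4735 mg/m^3


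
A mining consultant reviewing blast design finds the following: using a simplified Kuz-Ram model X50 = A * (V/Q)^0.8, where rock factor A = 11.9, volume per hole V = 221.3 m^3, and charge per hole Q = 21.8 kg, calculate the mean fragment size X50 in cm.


Compute V/Q:
V/Q = 221.3 / 21.8 = 10.15137615
Raise to the power 0.8:
(V/Q)^0.8 = 10.15137615^0.8 = 6.385867987
Multiply by A:
X50 = 11.9 * 6.385867987
= 75.9918 cm

75.9918 cm


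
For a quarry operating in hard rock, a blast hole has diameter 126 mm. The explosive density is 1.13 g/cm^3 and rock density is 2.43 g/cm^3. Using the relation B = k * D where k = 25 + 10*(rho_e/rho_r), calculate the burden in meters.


First, compute k:
rho_e / rho_r = 1.13 / 2.43 = 0.4650205761
k = 25 + 10 * 0.4650205761 = 29.65020576
Then, compute burden:
B = k * D / 1000 = 29.65020576 * 126 / 1000
= 3735.925926 / 1000
= 3.7359 m

3.7359 m


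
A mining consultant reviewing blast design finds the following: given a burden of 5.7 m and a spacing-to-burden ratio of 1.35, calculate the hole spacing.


Spacing = burden * ratio
= 5.7 * 1.35
= 7.695 m

7.695 m


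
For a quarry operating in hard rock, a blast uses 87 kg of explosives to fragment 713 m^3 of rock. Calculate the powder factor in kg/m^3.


Powder factor = explosive mass / rock volume
= 87 / 713
= 0.122 kg/m^3

0.122 kg/m^3


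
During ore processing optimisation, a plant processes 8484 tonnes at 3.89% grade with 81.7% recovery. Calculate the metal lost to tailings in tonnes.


Total metal in feed:
= 8484 * 3.89 / 100 = 330.0276 tonnes
Metal recovered:
= 330.0276 * 81.7 / 100 = 269.6325492 tonnes
Metal lost to tailings:
= 330.0276 - 269.6325492
= 60.3951 tonnes

60.3951 tonnes


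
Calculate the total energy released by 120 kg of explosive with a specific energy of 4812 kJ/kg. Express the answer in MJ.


577.44 MJ

Energy = mass * specific_energy / 1000
= 120 * 4812 / 1000
= 577440 / 1000
= 577.44 MJ


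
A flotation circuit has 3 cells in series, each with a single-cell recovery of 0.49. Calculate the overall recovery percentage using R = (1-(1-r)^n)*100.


Complement of single-cell recovery:
1 - r = 1 - 0.49 = 0.51
Raise to power n:
(1 - r)^3 = 0.51^3 = 0.132651
Overall recovery:
R = (1 - 0.132651) * 100
= 86.7349%

86.7349%


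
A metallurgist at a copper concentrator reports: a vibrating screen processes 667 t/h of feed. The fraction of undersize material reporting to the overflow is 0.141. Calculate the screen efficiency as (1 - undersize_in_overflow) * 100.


85.9%

Screen efficiency = (1 - fraction of undersize in overflow) * 100
= (1 - 0.141) * 100
= 0.859 * 100
= 85.9%


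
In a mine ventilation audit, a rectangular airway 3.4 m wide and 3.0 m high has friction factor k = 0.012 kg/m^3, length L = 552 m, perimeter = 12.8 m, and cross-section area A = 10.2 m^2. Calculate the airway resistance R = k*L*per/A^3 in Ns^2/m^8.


0.0799 Ns^2/m^8

Compute the numerator:
k * L * per = 0.012 * 552 * 12.8
= 84.7872
Compute the denominator:
A^3 = 10.2^3 = 1061.208
Resistance:
R = 84.7872 / 1061.208
= 0.0799 Ns^2/m^8


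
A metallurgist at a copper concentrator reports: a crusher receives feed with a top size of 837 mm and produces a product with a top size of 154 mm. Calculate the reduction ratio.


Reduction ratio = feed size / product size
= 837 / 154
= 5.4351

5.4351


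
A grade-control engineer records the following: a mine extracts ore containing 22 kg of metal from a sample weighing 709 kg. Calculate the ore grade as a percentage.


Ore grade = (metal mass / ore mass) * 100
= (22 / 709) * 100
= 0.03102961918 * 100
= 3.103%

3.103%


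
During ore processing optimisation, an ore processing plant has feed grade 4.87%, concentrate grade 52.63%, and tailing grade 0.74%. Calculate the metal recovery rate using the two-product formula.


86.0143%

Using the two-product formula:
R = 100 * c * (f - t) / (f * (c - t))
Numerator = 100 * 52.63 * (4.87 - 0.74)
= 100 * 52.63 * 4.13
= 21736.19
Denominator = 4.87 * (52.63 - 0.74)
= 4.87 * 51.89
= 252.7043
R = 21736.19 / 252.7043
= 86.0143%


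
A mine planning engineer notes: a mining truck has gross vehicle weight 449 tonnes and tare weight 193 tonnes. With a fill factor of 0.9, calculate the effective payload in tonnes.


Maximum payload = gross - tare
= 449 - 193 = 256 tonnes
Effective payload = max payload * fill factor
= 256 * 0.9
= 230.4 tonnes

230.4 tonnes


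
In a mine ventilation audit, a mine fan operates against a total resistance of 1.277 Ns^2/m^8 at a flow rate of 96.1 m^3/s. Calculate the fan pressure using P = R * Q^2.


Compute Q^2:
Q^2 = 96.1^2 = 9235.21
Compute pressure:
P = R * Q^2 = 1.277 * 9235.21
= 11793.3632 Pa

11793.3632 Pa


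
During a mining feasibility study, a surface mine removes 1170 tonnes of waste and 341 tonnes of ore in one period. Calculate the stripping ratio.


3.4311

Stripping ratio = waste tonnage / ore tonnage
= 1170 / 341
= 3.4311


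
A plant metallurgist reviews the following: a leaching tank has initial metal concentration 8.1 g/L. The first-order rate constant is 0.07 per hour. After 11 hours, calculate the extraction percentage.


Compute the exponent:
-k * t = -0.07 * 11 = -0.77
Remaining concentration:
C = 8.1 * exp(-0.77)
= 8.1 * 0.4630130683
= 3.750405853 g/L
Extracted = 8.1 - 3.750405853 = 4.349594147 g/L
Extraction % = 4.349594147 / 8.1 * 100
= 53.6987%

53.6987%


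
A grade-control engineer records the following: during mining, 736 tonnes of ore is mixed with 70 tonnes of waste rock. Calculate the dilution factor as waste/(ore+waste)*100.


8.6849%

Total material = ore + waste
= 736 + 70 = 806 tonnes
Dilution = waste / total * 100
= 70 / 806 * 100
= 0.08684863524 * 100
= 8.6849%


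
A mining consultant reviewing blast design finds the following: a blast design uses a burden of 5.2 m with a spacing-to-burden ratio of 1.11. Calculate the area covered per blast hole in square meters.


30.0144 m^2

First, find the spacing:
Spacing = burden * ratio = 5.2 * 1.11
= 5.772 m
Then, calculate the area:
Area = burden * spacing = 5.2 * 5.772
= 30.0144 m^2


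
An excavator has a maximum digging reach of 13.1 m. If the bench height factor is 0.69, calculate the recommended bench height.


Bench height = reach * factor
= 13.1 * 0.69
= 9.039 m

9.039 m


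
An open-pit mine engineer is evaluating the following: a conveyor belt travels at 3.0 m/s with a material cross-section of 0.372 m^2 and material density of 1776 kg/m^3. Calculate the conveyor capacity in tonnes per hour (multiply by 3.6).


7135.2576 t/h

Volumetric flow = speed * area
= 3.0 * 0.372 = 1.116 m^3/s
Mass flow = volumetric * density
= 1.116 * 1776 = 1982.016 kg/s
Convert to t/h: multiply by 3.6
Capacity = 1982.016 * 3.6
= 7135.2576 t/h


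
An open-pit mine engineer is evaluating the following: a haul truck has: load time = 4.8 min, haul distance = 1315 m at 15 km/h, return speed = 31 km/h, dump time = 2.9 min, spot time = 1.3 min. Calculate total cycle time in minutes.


16.8052 min

Convert haul speed to m/min: 15 * 1000/60 = 250 m/min
Haul time = 1315 / 250 = 5.26 min
Convert return speed to m/min: 31 * 1000/60 = 516.6666667 m/min
Return time = 1315 / 516.6666667 = 2.54516129 min
Total cycle time:
= 4.8 + 5.26 + 2.9 + 2.54516129 + 1.3
= 16.8052 min


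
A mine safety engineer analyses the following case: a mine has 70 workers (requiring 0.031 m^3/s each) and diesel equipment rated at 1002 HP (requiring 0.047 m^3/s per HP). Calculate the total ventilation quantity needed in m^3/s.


Airflow for workers:
Q_people = 70 * 0.031 = 2.17 m^3/s
Airflow for diesel equipment:
Q_diesel = 1002 * 0.047 = 47.094 m^3/s
Total ventilation:
Q_total = 2.17 + 47.094
= 49.264 m^3/s

49.264 m^3/s


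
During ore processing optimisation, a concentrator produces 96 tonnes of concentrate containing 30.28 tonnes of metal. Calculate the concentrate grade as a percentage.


Grade = (metal in concentrate / concentrate mass) * 100
= (30.28 / 96) * 100
= 0.3154166667 * 100
= 31.5417%

31.5417%


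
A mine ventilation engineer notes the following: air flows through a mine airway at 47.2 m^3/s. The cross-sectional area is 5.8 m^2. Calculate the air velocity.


Velocity = flow rate / cross-sectional area
= 47.2 / 5.8
= 8.1379 m/s

8.1379 m/s


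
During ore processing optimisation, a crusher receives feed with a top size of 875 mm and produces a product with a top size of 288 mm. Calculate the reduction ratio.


Reduction ratio = feed size / product size
= 875 / 288
= 3.0382

3.0382


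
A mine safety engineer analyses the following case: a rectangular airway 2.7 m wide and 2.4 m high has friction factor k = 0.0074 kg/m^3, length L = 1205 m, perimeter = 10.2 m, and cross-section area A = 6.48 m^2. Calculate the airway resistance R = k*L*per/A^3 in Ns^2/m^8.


0.3343 Ns^2/m^8

Compute the numerator:
k * L * per = 0.0074 * 1205 * 10.2
= 90.9534
Compute the denominator:
A^3 = 6.48^3 = 272.097792
Resistance:
R = 90.9534 / 272.097792
= 0.3343 Ns^2/m^8


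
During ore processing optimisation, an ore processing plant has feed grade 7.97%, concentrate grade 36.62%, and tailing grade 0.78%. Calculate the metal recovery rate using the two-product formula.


92.1766%

Using the two-product formula:
R = 100 * c * (f - t) / (f * (c - t))
Numerator = 100 * 36.62 * (7.97 - 0.78)
= 100 * 36.62 * 7.19
= 26329.78
Denominator = 7.97 * (36.62 - 0.78)
= 7.97 * 35.84
= 285.6448
R = 26329.78 / 285.6448
= 92.1766%


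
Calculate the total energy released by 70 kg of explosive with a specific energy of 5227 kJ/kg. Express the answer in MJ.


365.89 MJ

Energy = mass * specific_energy / 1000
= 70 * 5227 / 1000
= 365890 / 1000
= 365.89 MJ


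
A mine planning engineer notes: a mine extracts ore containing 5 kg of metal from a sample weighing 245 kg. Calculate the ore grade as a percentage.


2.0408%

Ore grade = (metal mass / ore mass) * 100
= (5 / 245) * 100
= 0.02040816327 * 100
= 2.0408%


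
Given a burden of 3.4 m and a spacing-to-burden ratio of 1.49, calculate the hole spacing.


5.066 m

Spacing = burden * ratio
= 3.4 * 1.49
= 5.066 m


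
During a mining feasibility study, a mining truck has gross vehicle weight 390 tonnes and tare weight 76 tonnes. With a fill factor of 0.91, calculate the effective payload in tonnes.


285.74 tonnes

Maximum payload = gross - tare
= 390 - 76 = 314 tonnes
Effective payload = max payload * fill factor
= 314 * 0.91
= 285.74 tonnes


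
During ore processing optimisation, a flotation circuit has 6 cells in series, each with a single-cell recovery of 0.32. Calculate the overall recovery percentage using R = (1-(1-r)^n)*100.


Complement of single-cell recovery:
1 - r = 1 - 0.32 = 0.68
Raise to power n:
(1 - r)^6 = 0.68^6 = 0.09886748262
Overall recovery:
R = (1 - 0.09886748262) * 100
= 90.1133%

90.1133%


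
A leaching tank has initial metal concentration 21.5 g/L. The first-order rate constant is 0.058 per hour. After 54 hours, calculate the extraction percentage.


Compute the exponent:
-k * t = -0.058 * 54 = -3.132
Remaining concentration:
C = 21.5 * exp(-3.132)
= 21.5 * 0.04363044904
= 0.9380546543 g/L
Extracted = 21.5 - 0.9380546543 = 20.56194535 g/L
Extraction % = 20.56194535 / 21.5 * 100
= 95.637%

95.637%


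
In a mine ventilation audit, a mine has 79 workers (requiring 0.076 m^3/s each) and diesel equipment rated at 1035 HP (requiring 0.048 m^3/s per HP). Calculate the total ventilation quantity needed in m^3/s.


55.684 m^3/s

Airflow for workers:
Q_people = 79 * 0.076 = 6.004 m^3/s
Airflow for diesel equipment:
Q_diesel = 1035 * 0.048 = 49.68 m^3/s
Total ventilation:
Q_total = 6.004 + 49.68
= 55.684 m^3/s


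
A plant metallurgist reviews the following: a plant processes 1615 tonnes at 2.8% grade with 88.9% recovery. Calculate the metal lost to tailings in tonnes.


5.0194 tonnes

Total metal in feed:
= 1615 * 2.8 / 100 = 45.22 tonnes
Metal recovered:
= 45.22 * 88.9 / 100 = 40.20058 tonnes
Metal lost to tailings:
= 45.22 - 40.20058
= 5.0194 tonnes


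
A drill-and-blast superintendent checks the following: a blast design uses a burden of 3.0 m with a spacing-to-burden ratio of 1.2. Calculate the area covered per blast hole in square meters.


10.8 m^2

First, find the spacing:
Spacing = burden * ratio = 3.0 * 1.2
= 3.6 m
Then, calculate the area:
Area = burden * spacing = 3.0 * 3.6
= 10.8 m^2


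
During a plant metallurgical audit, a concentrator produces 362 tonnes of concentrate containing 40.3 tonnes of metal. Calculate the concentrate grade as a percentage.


Grade = (metal in concentrate / concentrate mass) * 100
= (40.3 / 362) * 100
= 0.1113259669 * 100
= 11.1326%

11.1326%


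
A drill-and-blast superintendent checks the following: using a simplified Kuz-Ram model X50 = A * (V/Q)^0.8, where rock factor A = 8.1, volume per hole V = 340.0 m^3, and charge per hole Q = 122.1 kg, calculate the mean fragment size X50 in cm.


Compute V/Q:
V/Q = 340.0 / 122.1 = 2.784602785
Raise to the power 0.8:
(V/Q)^0.8 = 2.784602785^0.8 = 2.268875171
Multiply by A:
X50 = 8.1 * 2.268875171
= 18.3779 cm

18.3779 cm


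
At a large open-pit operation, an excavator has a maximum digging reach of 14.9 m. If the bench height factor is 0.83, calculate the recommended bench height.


12.367 m

Bench height = reach * factor
= 14.9 * 0.83
= 12.367 m


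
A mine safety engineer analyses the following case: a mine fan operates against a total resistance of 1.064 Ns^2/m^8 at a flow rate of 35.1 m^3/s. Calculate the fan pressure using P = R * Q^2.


1310.8586 Pa

Compute Q^2:
Q^2 = 35.1^2 = 1232.01
Compute pressure:
P = R * Q^2 = 1.064 * 1232.01
= 1310.8586 Pa


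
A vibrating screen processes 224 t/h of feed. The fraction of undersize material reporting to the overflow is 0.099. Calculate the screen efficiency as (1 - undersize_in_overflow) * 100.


Screen efficiency = (1 - fraction of undersize in overflow) * 100
= (1 - 0.099) * 100
= 0.901 * 100
= 90.1%

90.1%


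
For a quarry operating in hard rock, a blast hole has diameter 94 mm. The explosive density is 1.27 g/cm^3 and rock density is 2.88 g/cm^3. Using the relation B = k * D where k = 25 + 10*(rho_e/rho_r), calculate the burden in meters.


First, compute k:
rho_e / rho_r = 1.27 / 2.88 = 0.4409722222
k = 25 + 10 * 0.4409722222 = 29.40972222
Then, compute burden:
B = k * D / 1000 = 29.40972222 * 94 / 1000
= 2764.513889 / 1000
= 2.7645 m

2.7645 m
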